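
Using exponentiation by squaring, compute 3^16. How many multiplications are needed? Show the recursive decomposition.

Computing 3^16 by squaring (build up from 3^1; each line after the first costs one multiplication):

3^1 = 3
3^2 = (3^1)^2 = 3^2 = 9
3^4 = (3^2)^2 = 9^2 = 81
3^8 = (3^4)^2 = 81^2 = 6561
3^16 = (3^8)^2 = 6561^2 = 43046721

Result: 43046721
Multiplications needed: 4 (4 lines after 3^1)

3^16 = 43046721. Using exponentiation by squaring, this requires 4 multiplications. The key idea: if the exponent is even, square the half-power; if odd, multiply by the base once.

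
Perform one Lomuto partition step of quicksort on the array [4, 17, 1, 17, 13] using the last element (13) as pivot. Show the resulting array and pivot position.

Lomuto partition with pivot = 13:

Initial array: [4, 17, 1, 17, 13]

arr[0]=4 <= 13: swap with position 0, array becomes [4, 17, 1, 17, 13]
arr[1]=17 > 13: no swap
arr[2]=1 <= 13: swap with position 1, array becomes [4, 1, 17, 17, 13]
arr[3]=17 > 13: no swap

Place pivot at position 2: [4, 1, 13, 17, 17]
Pivot position: 2

After partitioning with pivot 13, the array becomes [4, 1, 13, 17, 17]. The pivot is placed at index 2. All elements to the left of the pivot are <= 13, and all elements to the right are > 13.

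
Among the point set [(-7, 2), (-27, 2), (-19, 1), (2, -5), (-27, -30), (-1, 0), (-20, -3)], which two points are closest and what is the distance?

Computing all pairwise distances among 7 points:

d((-7, 2), (-27, 2)) = 20.0
d((-7, 2), (-19, 1)) = 12.0416
d((-7, 2), (2, -5)) = 11.4018
d((-7, 2), (-27, -30)) = 37.7359
d((-7, 2), (-1, 0)) = 6.3246
d((-7, 2), (-20, -3)) = 13.9284
d((-27, 2), (-19, 1)) = 8.0623
d((-27, 2), (2, -5)) = 29.8329
d((-27, 2), (-27, -30)) = 32.0
d((-27, 2), (-1, 0)) = 26.0768
d((-27, 2), (-20, -3)) = 8.6023
d((-19, 1), (2, -5)) = 21.8403
d((-19, 1), (-27, -30)) = 32.0156
d((-19, 1), (-1, 0)) = 18.0278
d((-19, 1), (-20, -3)) = 4.1231 <-- minimum
d((2, -5), (-27, -30)) = 38.2884
d((2, -5), (-1, 0)) = 5.831
d((2, -5), (-20, -3)) = 22.0907
d((-27, -30), (-1, 0)) = 39.6989
d((-27, -30), (-20, -3)) = 27.8927
d((-1, 0), (-20, -3)) = 19.2354

Closest pair: (-19, 1) and (-20, -3) with distance 4.1231

The closest pair is (-19, 1) and (-20, -3) with Euclidean distance 4.1231. For 7 points, brute-force pairwise comparison is shown above. For large n, the divide-and-conquer algorithm (sort by x, recurse on halves, check the dividing strip) achieves O(n log n).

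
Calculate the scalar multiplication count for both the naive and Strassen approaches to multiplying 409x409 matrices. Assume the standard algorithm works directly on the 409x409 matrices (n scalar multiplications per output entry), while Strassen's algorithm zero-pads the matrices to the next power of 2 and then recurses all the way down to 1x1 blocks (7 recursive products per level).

Matrix multiplication for 409x409 matrices:

Strassen's algorithm requires power-of-2 dimensions. Pad 409x409 to 512x512 (next power of 2).

Standard algorithm: 409^3 = 68417929 multiplications
Strassen's algorithm: 7^(log2(512)) = 7^9 = 40353607 multiplications
Savings: 68417929 - 40353607 = 28064322 multiplications

Standard: 68417929 multiplications (409^3). Strassen: 40353607 multiplications (7^9, after padding to 512x512). Strassen reduces 8 recursive multiplications to 7 at each level.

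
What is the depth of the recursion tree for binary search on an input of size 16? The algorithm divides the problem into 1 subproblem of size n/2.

For divide and conquer with division factor 2:

Problem sizes at each level:
Level 0: 16
Level 1: 8
Level 2: 4
Level 3: 2
Level 4: 1

The root is level 0 and the size-1 base case is level 4 (the tree spans levels 0 through 4, i.e. 5 levels counting the root), so the depth is the number of divisions: log_2(16) = 4

The recursion tree depth is log_2(16) = 4. At each level, the problem size is divided by 2, so it takes 4 divisions to reduce to a base case of size 1. The algorithm makes 1 recursive call at each level.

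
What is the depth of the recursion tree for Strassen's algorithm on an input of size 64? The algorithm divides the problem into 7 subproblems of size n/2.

For divide and conquer with division factor 2:

Problem sizes at each level:
Level 0: 64
Level 1: 32
Level 2: 16
Level 3: 8
Level 4: 4
Level 5: 2
Level 6: 1

The root is level 0 and the size-1 base case is level 6 (the tree spans levels 0 through 6, i.e. 7 levels counting the root), so the depth is the number of divisions: log_2(64) = 6

The recursion tree depth is log_2(64) = 6. At each level, the problem size is divided by 2, so it takes 6 divisions to reduce to a base case of size 1. The algorithm makes 7 recursive calls at each level.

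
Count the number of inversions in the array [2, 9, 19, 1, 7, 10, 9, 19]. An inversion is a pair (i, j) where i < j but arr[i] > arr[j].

Finding inversions in [2, 9, 19, 1, 7, 10, 9, 19]:

(0, 3): arr[0]=2 > arr[3]=1
(1, 3): arr[1]=9 > arr[3]=1
(1, 4): arr[1]=9 > arr[4]=7
(2, 3): arr[2]=19 > arr[3]=1
(2, 4): arr[2]=19 > arr[4]=7
(2, 5): arr[2]=19 > arr[5]=10
(2, 6): arr[2]=19 > arr[6]=9
(5, 6): arr[5]=10 > arr[6]=9

Total inversions: 8

The array has 8 inversion(s): (0,3), (1,3), (1,4), (2,3), (2,4), (2,5), (2,6), (5,6). Each pair (i,j) satisfies i < j and arr[i] > arr[j].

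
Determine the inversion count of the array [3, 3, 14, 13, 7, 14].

Finding inversions in [3, 3, 14, 13, 7, 14]:

(2, 3): arr[2]=14 > arr[3]=13
(2, 4): arr[2]=14 > arr[4]=7
(3, 4): arr[3]=13 > arr[4]=7

Total inversions: 3

The array has 3 inversion(s): (2,3), (2,4), (3,4). Each pair (i,j) satisfies i < j and arr[i] > arr[j].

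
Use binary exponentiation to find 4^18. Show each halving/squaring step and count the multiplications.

Computing 4^18 by squaring (build up from 4^1; each line after the first costs one multiplication):

4^1 = 4
4^2 = (4^1)^2 = 4^2 = 16
4^4 = (4^2)^2 = 16^2 = 256
4^8 = (4^4)^2 = 256^2 = 65536
4^9 = 4 * 4^8 = 4 * 65536 = 262144
4^18 = (4^9)^2 = 262144^2 = 68719476736

Result: 68719476736
Multiplications needed: 5 (5 lines after 4^1)

4^18 = 68719476736. Using exponentiation by squaring, this requires 5 multiplications. The key idea: if the exponent is even, square the half-power; if odd, multiply by the base once.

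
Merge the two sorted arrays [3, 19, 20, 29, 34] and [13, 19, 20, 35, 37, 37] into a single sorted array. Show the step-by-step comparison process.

Merging process:

Compare 3 vs 13: take 3 from left. Merged: [3]
Compare 19 vs 13: take 13 from right. Merged: [3, 13]
Compare 19 vs 19: take 19 from left. Merged: [3, 13, 19]
Compare 20 vs 19: take 19 from right. Merged: [3, 13, 19, 19]
Compare 20 vs 20: take 20 from left. Merged: [3, 13, 19, 19, 20]
Compare 29 vs 20: take 20 from right. Merged: [3, 13, 19, 19, 20, 20]
Compare 29 vs 35: take 29 from left. Merged: [3, 13, 19, 19, 20, 20, 29]
Compare 34 vs 35: take 34 from left. Merged: [3, 13, 19, 19, 20, 20, 29, 34]
Append remaining from right: [35, 37, 37]. Merged: [3, 13, 19, 19, 20, 20, 29, 34, 35, 37, 37]

Final merged array: [3, 13, 19, 19, 20, 20, 29, 34, 35, 37, 37]
Total comparisons: 8

The merged array is [3, 13, 19, 19, 20, 20, 29, 34, 35, 37, 37], requiring 8 comparisons. The merge step runs in O(n) time where n is the total number of elements.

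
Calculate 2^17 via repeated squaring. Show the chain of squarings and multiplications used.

Computing 2^17 by squaring (build up from 2^1; each line after the first costs one multiplication):

2^1 = 2
2^2 = (2^1)^2 = 2^2 = 4
2^4 = (2^2)^2 = 4^2 = 16
2^8 = (2^4)^2 = 16^2 = 256
2^16 = (2^8)^2 = 256^2 = 65536
2^17 = 2 * 2^16 = 2 * 65536 = 131072

Result: 131072
Multiplications needed: 5 (5 lines after 2^1)

2^17 = 131072. Using exponentiation by squaring, this requires 5 multiplications. The key idea: if the exponent is even, square the half-power; if odd, multiply by the base once.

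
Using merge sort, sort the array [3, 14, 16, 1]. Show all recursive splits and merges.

Merge sort trace:

Split: [3, 14, 16, 1] -> [3, 14] and [16, 1]
  Split: [3, 14] -> [3] and [14]
  Merge: [3] + [14] -> [3, 14]
  Split: [16, 1] -> [16] and [1]
  Merge: [16] + [1] -> [1, 16]
Merge: [3, 14] + [1, 16] -> [1, 3, 14, 16]

Final sorted array: [1, 3, 14, 16]

The merge sort proceeds by recursively splitting the array and merging sorted halves.
After all merges, the sorted array is [1, 3, 14, 16].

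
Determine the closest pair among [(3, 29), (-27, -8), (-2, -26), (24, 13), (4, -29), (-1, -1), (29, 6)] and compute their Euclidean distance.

Computing all pairwise distances among 7 points:

d((3, 29), (-27, -8)) = 47.634
d((3, 29), (-2, -26)) = 55.2268
d((3, 29), (24, 13)) = 26.4008
d((3, 29), (4, -29)) = 58.0086
d((3, 29), (-1, -1)) = 30.2655
d((3, 29), (29, 6)) = 34.7131
d((-27, -8), (-2, -26)) = 30.8058
d((-27, -8), (24, 13)) = 55.1543
d((-27, -8), (4, -29)) = 37.4433
d((-27, -8), (-1, -1)) = 26.9258
d((-27, -8), (29, 6)) = 57.7235
d((-2, -26), (24, 13)) = 46.8722
d((-2, -26), (4, -29)) = 6.7082 <-- minimum
d((-2, -26), (-1, -1)) = 25.02
d((-2, -26), (29, 6)) = 44.5533
d((24, 13), (4, -29)) = 46.5188
d((24, 13), (-1, -1)) = 28.6531
d((24, 13), (29, 6)) = 8.6023
d((4, -29), (-1, -1)) = 28.4429
d((4, -29), (29, 6)) = 43.0116
d((-1, -1), (29, 6)) = 30.8058

Closest pair: (-2, -26) and (4, -29) with distance 6.7082

The closest pair is (-2, -26) and (4, -29) with Euclidean distance 6.7082. For 7 points, brute-force pairwise comparison is shown above. For large n, the divide-and-conquer algorithm (sort by x, recurse on halves, check the dividing strip) achieves O(n log n).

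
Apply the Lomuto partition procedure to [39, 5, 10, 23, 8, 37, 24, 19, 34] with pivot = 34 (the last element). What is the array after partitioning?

Lomuto partition with pivot = 34:

Initial array: [39, 5, 10, 23, 8, 37, 24, 19, 34]

arr[0]=39 > 34: no swap
arr[1]=5 <= 34: swap with position 0, array becomes [5, 39, 10, 23, 8, 37, 24, 19, 34]
arr[2]=10 <= 34: swap with position 1, array becomes [5, 10, 39, 23, 8, 37, 24, 19, 34]
arr[3]=23 <= 34: swap with position 2, array becomes [5, 10, 23, 39, 8, 37, 24, 19, 34]
arr[4]=8 <= 34: swap with position 3, array becomes [5, 10, 23, 8, 39, 37, 24, 19, 34]
arr[5]=37 > 34: no swap
arr[6]=24 <= 34: swap with position 4, array becomes [5, 10, 23, 8, 24, 37, 39, 19, 34]
arr[7]=19 <= 34: swap with position 5, array becomes [5, 10, 23, 8, 24, 19, 39, 37, 34]

Place pivot at position 6: [5, 10, 23, 8, 24, 19, 34, 37, 39]
Pivot position: 6

After partitioning with pivot 34, the array becomes [5, 10, 23, 8, 24, 19, 34, 37, 39]. The pivot is placed at index 6. All elements to the left of the pivot are <= 34, and all elements to the right are > 34.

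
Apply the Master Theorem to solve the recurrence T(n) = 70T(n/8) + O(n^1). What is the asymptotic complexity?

Master Theorem for T(n) = 70T(n/8) + O(n^1):

a = 70, b = 8, c = 1
log_b(a) = log_8(70) = 2.0431

Case 1: c = 1 < log_8(70) = 2.0431
T(n) = O(n^(log_8 70))

For T(n) = 70T(n/8) + O(n^1): log_8(70) = 2.0431. This is Case 1 of the Master Theorem (c < log_b(a), work dominated by leaves), giving O(n^(log_8 70)).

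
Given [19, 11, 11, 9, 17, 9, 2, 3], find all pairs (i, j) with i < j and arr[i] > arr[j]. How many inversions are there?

Finding inversions in [19, 11, 11, 9, 17, 9, 2, 3]:

(0, 1): arr[0]=19 > arr[1]=11
(0, 2): arr[0]=19 > arr[2]=11
(0, 3): arr[0]=19 > arr[3]=9
(0, 4): arr[0]=19 > arr[4]=17
(0, 5): arr[0]=19 > arr[5]=9
(0, 6): arr[0]=19 > arr[6]=2
(0, 7): arr[0]=19 > arr[7]=3
(1, 3): arr[1]=11 > arr[3]=9
(1, 5): arr[1]=11 > arr[5]=9
(1, 6): arr[1]=11 > arr[6]=2
(1, 7): arr[1]=11 > arr[7]=3
(2, 3): arr[2]=11 > arr[3]=9
(2, 5): arr[2]=11 > arr[5]=9
(2, 6): arr[2]=11 > arr[6]=2
(2, 7): arr[2]=11 > arr[7]=3
(3, 6): arr[3]=9 > arr[6]=2
(3, 7): arr[3]=9 > arr[7]=3
(4, 5): arr[4]=17 > arr[5]=9
(4, 6): arr[4]=17 > arr[6]=2
(4, 7): arr[4]=17 > arr[7]=3
(5, 6): arr[5]=9 > arr[6]=2
(5, 7): arr[5]=9 > arr[7]=3

Total inversions: 22

The array has 22 inversion(s): (0,1), (0,2), (0,3), (0,4), (0,5), (0,6), (0,7), (1,3), (1,5), (1,6), (1,7), (2,3), (2,5), (2,6), (2,7), (3,6), (3,7), (4,5), (4,6), (4,7), (5,6), (5,7). Each pair (i,j) satisfies i < j and arr[i] > arr[j].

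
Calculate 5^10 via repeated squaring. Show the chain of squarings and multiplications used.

Computing 5^10 by squaring (build up from 5^1; each line after the first costs one multiplication):

5^1 = 5
5^2 = (5^1)^2 = 5^2 = 25
5^4 = (5^2)^2 = 25^2 = 625
5^5 = 5 * 5^4 = 5 * 625 = 3125
5^10 = (5^5)^2 = 3125^2 = 9765625

Result: 9765625
Multiplications needed: 4 (4 lines after 5^1)

5^10 = 9765625. Using exponentiation by squaring, this requires 4 multiplications. The key idea: if the exponent is even, square the half-power; if odd, multiply by the base once.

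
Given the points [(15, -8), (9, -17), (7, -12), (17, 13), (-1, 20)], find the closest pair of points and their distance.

Computing all pairwise distances among 5 points:

d((15, -8), (9, -17)) = 10.8167
d((15, -8), (7, -12)) = 8.9443
d((15, -8), (17, 13)) = 21.095
d((15, -8), (-1, 20)) = 32.249
d((9, -17), (7, -12)) = 5.3852 <-- minimum
d((9, -17), (17, 13)) = 31.0483
d((9, -17), (-1, 20)) = 38.3275
d((7, -12), (17, 13)) = 26.9258
d((7, -12), (-1, 20)) = 32.9848
d((17, 13), (-1, 20)) = 19.3132

Closest pair: (9, -17) and (7, -12) with distance 5.3852

The closest pair is (9, -17) and (7, -12) with Euclidean distance 5.3852. For 5 points, brute-force pairwise comparison is shown above. For large n, the divide-and-conquer algorithm (sort by x, recurse on halves, check the dividing strip) achieves O(n log n).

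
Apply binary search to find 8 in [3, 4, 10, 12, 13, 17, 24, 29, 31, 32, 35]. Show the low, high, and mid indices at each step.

Binary search for 8 in [3, 4, 10, 12, 13, 17, 24, 29, 31, 32, 35]:

lo=0, hi=10, mid=5, arr[mid]=17 -> 17 > 8, search left half
lo=0, hi=4, mid=2, arr[mid]=10 -> 10 > 8, search left half
lo=0, hi=1, mid=0, arr[mid]=3 -> 3 < 8, search right half
lo=1, hi=1, mid=1, arr[mid]=4 -> 4 < 8, search right half
lo=2 > hi=1, target 8 not found

Binary search determines that 8 is not in the array after 4 comparisons. The search space was exhausted without finding the target.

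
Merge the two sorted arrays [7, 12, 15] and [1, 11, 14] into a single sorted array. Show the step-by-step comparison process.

Merging process:

Compare 7 vs 1: take 1 from right. Merged: [1]
Compare 7 vs 11: take 7 from left. Merged: [1, 7]
Compare 12 vs 11: take 11 from right. Merged: [1, 7, 11]
Compare 12 vs 14: take 12 from left. Merged: [1, 7, 11, 12]
Compare 15 vs 14: take 14 from right. Merged: [1, 7, 11, 12, 14]
Append remaining from left: [15]. Merged: [1, 7, 11, 12, 14, 15]

Final merged array: [1, 7, 11, 12, 14, 15]
Total comparisons: 5

The merged array is [1, 7, 11, 12, 14, 15], requiring 5 comparisons. The merge step runs in O(n) time where n is the total number of elements.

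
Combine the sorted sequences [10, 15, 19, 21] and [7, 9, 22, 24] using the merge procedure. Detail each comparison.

Merging process:

Compare 10 vs 7: take 7 from right. Merged: [7]
Compare 10 vs 9: take 9 from right. Merged: [7, 9]
Compare 10 vs 22: take 10 from left. Merged: [7, 9, 10]
Compare 15 vs 22: take 15 from left. Merged: [7, 9, 10, 15]
Compare 19 vs 22: take 19 from left. Merged: [7, 9, 10, 15, 19]
Compare 21 vs 22: take 21 from left. Merged: [7, 9, 10, 15, 19, 21]
Append remaining from right: [22, 24]. Merged: [7, 9, 10, 15, 19, 21, 22, 24]

Final merged array: [7, 9, 10, 15, 19, 21, 22, 24]
Total comparisons: 6

The merged array is [7, 9, 10, 15, 19, 21, 22, 24], requiring 6 comparisons. The merge step runs in O(n) time where n is the total number of elements.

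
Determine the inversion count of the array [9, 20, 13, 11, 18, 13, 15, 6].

Finding inversions in [9, 20, 13, 11, 18, 13, 15, 6]:

(0, 7): arr[0]=9 > arr[7]=6
(1, 2): arr[1]=20 > arr[2]=13
(1, 3): arr[1]=20 > arr[3]=11
(1, 4): arr[1]=20 > arr[4]=18
(1, 5): arr[1]=20 > arr[5]=13
(1, 6): arr[1]=20 > arr[6]=15
(1, 7): arr[1]=20 > arr[7]=6
(2, 3): arr[2]=13 > arr[3]=11
(2, 7): arr[2]=13 > arr[7]=6
(3, 7): arr[3]=11 > arr[7]=6
(4, 5): arr[4]=18 > arr[5]=13
(4, 6): arr[4]=18 > arr[6]=15
(4, 7): arr[4]=18 > arr[7]=6
(5, 7): arr[5]=13 > arr[7]=6
(6, 7): arr[6]=15 > arr[7]=6

Total inversions: 15

The array has 15 inversion(s): (0,7), (1,2), (1,3), (1,4), (1,5), (1,6), (1,7), (2,3), (2,7), (3,7), (4,5), (4,6), (4,7), (5,7), (6,7). Each pair (i,j) satisfies i < j and arr[i] > arr[j].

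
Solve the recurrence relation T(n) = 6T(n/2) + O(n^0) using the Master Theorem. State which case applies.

Master Theorem for T(n) = 6T(n/2) + O(n^0):

a = 6, b = 2, c = 0
log_b(a) = log_2(6) = 2.5850

Case 1: c = 0 < log_2(6) = 2.5850
T(n) = O(n^(log_2 6))

For T(n) = 6T(n/2) + O(n^0): log_2(6) = 2.5850. This is Case 1 of the Master Theorem (c < log_b(a), work dominated by leaves), giving O(n^(log_2 6)).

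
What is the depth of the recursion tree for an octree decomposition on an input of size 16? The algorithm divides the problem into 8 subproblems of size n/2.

For divide and conquer with division factor 2:

Problem sizes at each level:
Level 0: 16
Level 1: 8
Level 2: 4
Level 3: 2
Level 4: 1

The root is level 0 and the size-1 base case is level 4 (the tree spans levels 0 through 4, i.e. 5 levels counting the root), so the depth is the number of divisions: log_2(16) = 4

The recursion tree depth is log_2(16) = 4. At each level, the problem size is divided by 2, so it takes 4 divisions to reduce to a base case of size 1. The algorithm makes 8 recursive calls at each level.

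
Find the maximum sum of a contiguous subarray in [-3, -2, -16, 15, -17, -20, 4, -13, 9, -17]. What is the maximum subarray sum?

Using Kadane's algorithm on [-3, -2, -16, 15, -17, -20, 4, -13, 9, -17]:

Scanning through the array:
Position 1 (value -2): max_ending_here = -2, max_so_far = -2
Position 2 (value -16): max_ending_here = -16, max_so_far = -2
Position 3 (value 15): max_ending_here = 15, max_so_far = 15
Position 4 (value -17): max_ending_here = -2, max_so_far = 15
Position 5 (value -20): max_ending_here = -20, max_so_far = 15
Position 6 (value 4): max_ending_here = 4, max_so_far = 15
Position 7 (value -13): max_ending_here = -9, max_so_far = 15
Position 8 (value 9): max_ending_here = 9, max_so_far = 15
Position 9 (value -17): max_ending_here = -8, max_so_far = 15

Maximum subarray: [15]
Maximum sum: 15

The maximum subarray is [15] with sum 15. This subarray runs from index 3 to index 3.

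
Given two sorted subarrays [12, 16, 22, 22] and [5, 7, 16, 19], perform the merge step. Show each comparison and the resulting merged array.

Merging process:

Compare 12 vs 5: take 5 from right. Merged: [5]
Compare 12 vs 7: take 7 from right. Merged: [5, 7]
Compare 12 vs 16: take 12 from left. Merged: [5, 7, 12]
Compare 16 vs 16: take 16 from left. Merged: [5, 7, 12, 16]
Compare 22 vs 16: take 16 from right. Merged: [5, 7, 12, 16, 16]
Compare 22 vs 19: take 19 from right. Merged: [5, 7, 12, 16, 16, 19]
Append remaining from left: [22, 22]. Merged: [5, 7, 12, 16, 16, 19, 22, 22]

Final merged array: [5, 7, 12, 16, 16, 19, 22, 22]
Total comparisons: 6

The merged array is [5, 7, 12, 16, 16, 19, 22, 22], requiring 6 comparisons. The merge step runs in O(n) time where n is the total number of elements.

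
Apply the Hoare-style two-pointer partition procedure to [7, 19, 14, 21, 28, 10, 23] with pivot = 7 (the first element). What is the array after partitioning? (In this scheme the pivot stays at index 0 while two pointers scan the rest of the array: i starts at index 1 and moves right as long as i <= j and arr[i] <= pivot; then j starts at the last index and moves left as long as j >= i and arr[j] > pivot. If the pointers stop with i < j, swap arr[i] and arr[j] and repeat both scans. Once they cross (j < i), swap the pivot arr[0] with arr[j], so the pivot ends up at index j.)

Hoare-style two-pointer partition with pivot = 7:

Initial array: [7, 19, 14, 21, 28, 10, 23]

Pointers start at i = 1, j = 6.
i ends at 1, j ends at 0: the pointers have crossed (j < i), so scanning stops.

j = 0, so swapping arr[0] with arr[j] leaves the pivot at position 0: [7, 19, 14, 21, 28, 10, 23]
Pivot position: 0

After partitioning with pivot 7, the array becomes [7, 19, 14, 21, 28, 10, 23]. The pivot is placed at index 0. All elements to the left of the pivot are <= 7, and all elements to the right are > 7.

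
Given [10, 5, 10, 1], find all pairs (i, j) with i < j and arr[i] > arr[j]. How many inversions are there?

Finding inversions in [10, 5, 10, 1]:

(0, 1): arr[0]=10 > arr[1]=5
(0, 3): arr[0]=10 > arr[3]=1
(1, 3): arr[1]=5 > arr[3]=1
(2, 3): arr[2]=10 > arr[3]=1

Total inversions: 4

The array has 4 inversion(s): (0,1), (0,3), (1,3), (2,3). Each pair (i,j) satisfies i < j and arr[i] > arr[j].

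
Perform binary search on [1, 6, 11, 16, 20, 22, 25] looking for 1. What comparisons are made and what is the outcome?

Binary search for 1 in [1, 6, 11, 16, 20, 22, 25]:

lo=0, hi=6, mid=3, arr[mid]=16 -> 16 > 1, search left half
lo=0, hi=2, mid=1, arr[mid]=6 -> 6 > 1, search left half
lo=0, hi=0, mid=0, arr[mid]=1 -> Found target at index 0!

Binary search finds 1 at index 0 after 3 comparisons. The search repeatedly halves the search space by comparing with the middle element.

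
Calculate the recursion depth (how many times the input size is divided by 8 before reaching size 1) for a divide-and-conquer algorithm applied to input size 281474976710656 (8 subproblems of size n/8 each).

For divide and conquer with division factor 8:

Problem sizes at each level:
Level 0: 281474976710656
Level 1: 35184372088832
Level 2: 4398046511104
Level 3: 549755813888
Level 4: 68719476736
Level 5: 8589934592
Level 6: 1073741824
Level 7: 134217728
Level 8: 16777216
Level 9: 2097152
Level 10: 262144
Level 11: 32768
Level 12: 4096
Level 13: 512
Level 14: 64
Level 15: 8
Level 16: 1

The root is level 0 and the size-1 base case is level 16 (the tree spans levels 0 through 16, i.e. 17 levels counting the root), so the depth is the number of divisions: log_8(281474976710656) = 16

The recursion tree depth is log_8(281474976710656) = 16. At each level, the problem size is divided by 8, so it takes 16 divisions to reduce to a base case of size 1. The algorithm makes 8 recursive calls at each level.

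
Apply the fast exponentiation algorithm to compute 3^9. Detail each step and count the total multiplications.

Computing 3^9 by squaring (build up from 3^1; each line after the first costs one multiplication):

3^1 = 3
3^2 = (3^1)^2 = 3^2 = 9
3^4 = (3^2)^2 = 9^2 = 81
3^8 = (3^4)^2 = 81^2 = 6561
3^9 = 3 * 3^8 = 3 * 6561 = 19683

Result: 19683
Multiplications needed: 4 (4 lines after 3^1)

3^9 = 19683. Using exponentiation by squaring, this requires 4 multiplications. The key idea: if the exponent is even, square the half-power; if odd, multiply by the base once.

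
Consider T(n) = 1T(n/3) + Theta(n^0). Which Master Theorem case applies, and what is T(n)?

Master Theorem for T(n) = 1T(n/3) + O(n^0):

a = 1, b = 3, c = 0
log_b(a) = log_3(1) = 0.0000

Case 2: c = 0 = log_3(1) = 0.0000
T(n) = O(n^0 log n) = O(log n)

For T(n) = 1T(n/3) + O(n^0): log_3(1) = 0.0000. This is Case 2 of the Master Theorem (c = log_b(a), equal work at all levels), giving O(log n).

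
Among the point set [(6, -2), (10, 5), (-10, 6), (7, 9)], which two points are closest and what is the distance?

Computing all pairwise distances among 4 points:

d((6, -2), (10, 5)) = 8.0623
d((6, -2), (-10, 6)) = 17.8885
d((6, -2), (7, 9)) = 11.0454
d((10, 5), (-10, 6)) = 20.025
d((10, 5), (7, 9)) = 5.0 <-- minimum
d((-10, 6), (7, 9)) = 17.2627

Closest pair: (10, 5) and (7, 9) with distance 5.0

The closest pair is (10, 5) and (7, 9) with Euclidean distance 5.0. For 4 points, brute-force pairwise comparison is shown above. For large n, the divide-and-conquer algorithm (sort by x, recurse on halves, check the dividing strip) achieves O(n log n).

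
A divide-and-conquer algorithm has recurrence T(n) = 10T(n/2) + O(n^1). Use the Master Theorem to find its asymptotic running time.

Master Theorem for T(n) = 10T(n/2) + O(n^1):

a = 10, b = 2, c = 1
log_b(a) = log_2(10) = 3.3219

Case 1: c = 1 < log_2(10) = 3.3219
T(n) = O(n^(log_2 10))

For T(n) = 10T(n/2) + O(n^1): log_2(10) = 3.3219. This is Case 1 of the Master Theorem (c < log_b(a), work dominated by leaves), giving O(n^(log_2 10)).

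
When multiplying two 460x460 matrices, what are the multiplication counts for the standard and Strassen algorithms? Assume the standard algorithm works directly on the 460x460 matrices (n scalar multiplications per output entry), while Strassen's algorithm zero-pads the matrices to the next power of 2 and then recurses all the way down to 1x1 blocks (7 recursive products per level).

Matrix multiplication for 460x460 matrices:

Strassen's algorithm requires power-of-2 dimensions. Pad 460x460 to 512x512 (next power of 2).

Standard algorithm: 460^3 = 97336000 multiplications
Strassen's algorithm: 7^(log2(512)) = 7^9 = 40353607 multiplications
Savings: 97336000 - 40353607 = 56982393 multiplications

Standard: 97336000 multiplications (460^3). Strassen: 40353607 multiplications (7^9, after padding to 512x512). Strassen reduces 8 recursive multiplications to 7 at each level.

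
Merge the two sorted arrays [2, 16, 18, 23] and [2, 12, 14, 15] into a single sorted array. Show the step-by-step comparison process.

Merging process:

Compare 2 vs 2: take 2 from left. Merged: [2]
Compare 16 vs 2: take 2 from right. Merged: [2, 2]
Compare 16 vs 12: take 12 from right. Merged: [2, 2, 12]
Compare 16 vs 14: take 14 from right. Merged: [2, 2, 12, 14]
Compare 16 vs 15: take 15 from right. Merged: [2, 2, 12, 14, 15]
Append remaining from left: [16, 18, 23]. Merged: [2, 2, 12, 14, 15, 16, 18, 23]

Final merged array: [2, 2, 12, 14, 15, 16, 18, 23]
Total comparisons: 5

The merged array is [2, 2, 12, 14, 15, 16, 18, 23], requiring 5 comparisons. The merge step runs in O(n) time where n is the total number of elements.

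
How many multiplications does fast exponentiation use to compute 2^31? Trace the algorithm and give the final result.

Computing 2^31 by squaring (build up from 2^1; each line after the first costs one multiplication):

2^1 = 2
2^2 = (2^1)^2 = 2^2 = 4
2^3 = 2 * 2^2 = 2 * 4 = 8
2^6 = (2^3)^2 = 8^2 = 64
2^7 = 2 * 2^6 = 2 * 64 = 128
2^14 = (2^7)^2 = 128^2 = 16384
2^15 = 2 * 2^14 = 2 * 16384 = 32768
2^30 = (2^15)^2 = 32768^2 = 1073741824
2^31 = 2 * 2^30 = 2 * 1073741824 = 2147483648

Result: 2147483648
Multiplications needed: 8 (8 lines after 2^1)

2^31 = 2147483648. Using exponentiation by squaring, this requires 8 multiplications. The key idea: if the exponent is even, square the half-power; if odd, multiply by the base once.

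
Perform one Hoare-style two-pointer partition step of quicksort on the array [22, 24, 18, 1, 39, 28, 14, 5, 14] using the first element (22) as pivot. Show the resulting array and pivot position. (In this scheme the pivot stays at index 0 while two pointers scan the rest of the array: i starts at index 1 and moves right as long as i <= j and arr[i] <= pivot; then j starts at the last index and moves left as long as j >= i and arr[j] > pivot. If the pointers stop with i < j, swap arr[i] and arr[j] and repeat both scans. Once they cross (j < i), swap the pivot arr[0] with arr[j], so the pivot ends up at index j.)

Hoare-style two-pointer partition with pivot = 22:

Initial array: [22, 24, 18, 1, 39, 28, 14, 5, 14]

Pointers start at i = 1, j = 8.
i stops at index 1 (arr[1]=24 > 22), j stops at index 8 (arr[8]=14 <= 22): swap arr[1] and arr[8], array becomes [22, 14, 18, 1, 39, 28, 14, 5, 24]
i stops at index 4 (arr[4]=39 > 22), j stops at index 7 (arr[7]=5 <= 22): swap arr[4] and arr[7], array becomes [22, 14, 18, 1, 5, 28, 14, 39, 24]
i stops at index 5 (arr[5]=28 > 22), j stops at index 6 (arr[6]=14 <= 22): swap arr[5] and arr[6], array becomes [22, 14, 18, 1, 5, 14, 28, 39, 24]
i ends at 6, j ends at 5: the pointers have crossed (j < i), so scanning stops.

Swap pivot arr[0] with arr[5] to place pivot at position 5: [14, 14, 18, 1, 5, 22, 28, 39, 24]
Pivot position: 5

After partitioning with pivot 22, the array becomes [14, 14, 18, 1, 5, 22, 28, 39, 24]. The pivot is placed at index 5. All elements to the left of the pivot are <= 22, and all elements to the right are > 22.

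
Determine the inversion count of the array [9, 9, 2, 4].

Finding inversions in [9, 9, 2, 4]:

(0, 2): arr[0]=9 > arr[2]=2
(0, 3): arr[0]=9 > arr[3]=4
(1, 2): arr[1]=9 > arr[2]=2
(1, 3): arr[1]=9 > arr[3]=4

Total inversions: 4

The array has 4 inversion(s): (0,2), (0,3), (1,2), (1,3). Each pair (i,j) satisfies i < j and arr[i] > arr[j].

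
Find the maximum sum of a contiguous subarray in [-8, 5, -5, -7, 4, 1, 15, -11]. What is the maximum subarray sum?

Using Kadane's algorithm on [-8, 5, -5, -7, 4, 1, 15, -11]:

Scanning through the array:
Position 1 (value 5): max_ending_here = 5, max_so_far = 5
Position 2 (value -5): max_ending_here = 0, max_so_far = 5
Position 3 (value -7): max_ending_here = -7, max_so_far = 5
Position 4 (value 4): max_ending_here = 4, max_so_far = 5
Position 5 (value 1): max_ending_here = 5, max_so_far = 5
Position 6 (value 15): max_ending_here = 20, max_so_far = 20
Position 7 (value -11): max_ending_here = 9, max_so_far = 20

Maximum subarray: [4, 1, 15]
Maximum sum: 20

The maximum subarray is [4, 1, 15] with sum 20. This subarray runs from index 4 to index 6.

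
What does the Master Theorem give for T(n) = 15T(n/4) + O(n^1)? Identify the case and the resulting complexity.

Master Theorem for T(n) = 15T(n/4) + O(n^1):

a = 15, b = 4, c = 1
log_b(a) = log_4(15) = 1.9534

Case 1: c = 1 < log_4(15) = 1.9534
T(n) = O(n^(log_4 15))

For T(n) = 15T(n/4) + O(n^1): log_4(15) = 1.9534. This is Case 1 of the Master Theorem (c < log_b(a), work dominated by leaves), giving O(n^(log_4 15)).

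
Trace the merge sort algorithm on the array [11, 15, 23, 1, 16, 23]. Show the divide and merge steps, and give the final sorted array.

Merge sort trace:

Split: [11, 15, 23, 1, 16, 23] -> [11, 15, 23] and [1, 16, 23]
  Split: [11, 15, 23] -> [11] and [15, 23]
    Split: [15, 23] -> [15] and [23]
    Merge: [15] + [23] -> [15, 23]
  Merge: [11] + [15, 23] -> [11, 15, 23]
  Split: [1, 16, 23] -> [1] and [16, 23]
    Split: [16, 23] -> [16] and [23]
    Merge: [16] + [23] -> [16, 23]
  Merge: [1] + [16, 23] -> [1, 16, 23]
Merge: [11, 15, 23] + [1, 16, 23] -> [1, 11, 15, 16, 23, 23]

Final sorted array: [1, 11, 15, 16, 23, 23]

The merge sort proceeds by recursively splitting the array and merging sorted halves.
After all merges, the sorted array is [1, 11, 15, 16, 23, 23].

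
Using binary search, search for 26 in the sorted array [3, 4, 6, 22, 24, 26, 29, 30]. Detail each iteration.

Binary search for 26 in [3, 4, 6, 22, 24, 26, 29, 30]:

lo=0, hi=7, mid=3, arr[mid]=22 -> 22 < 26, search right half
lo=4, hi=7, mid=5, arr[mid]=26 -> Found target at index 5!

Binary search finds 26 at index 5 after 2 comparisons. The search repeatedly halves the search space by comparing with the middle element.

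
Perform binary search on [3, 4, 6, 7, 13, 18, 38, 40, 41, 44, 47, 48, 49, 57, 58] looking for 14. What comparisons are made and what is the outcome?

Binary search for 14 in [3, 4, 6, 7, 13, 18, 38, 40, 41, 44, 47, 48, 49, 57, 58]:

lo=0, hi=14, mid=7, arr[mid]=40 -> 40 > 14, search left half
lo=0, hi=6, mid=3, arr[mid]=7 -> 7 < 14, search right half
lo=4, hi=6, mid=5, arr[mid]=18 -> 18 > 14, search left half
lo=4, hi=4, mid=4, arr[mid]=13 -> 13 < 14, search right half
lo=5 > hi=4, target 14 not found

Binary search determines that 14 is not in the array after 4 comparisons. The search space was exhausted without finding the target.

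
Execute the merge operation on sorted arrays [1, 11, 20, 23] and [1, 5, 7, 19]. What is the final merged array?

Merging process:

Compare 1 vs 1: take 1 from left. Merged: [1]
Compare 11 vs 1: take 1 from right. Merged: [1, 1]
Compare 11 vs 5: take 5 from right. Merged: [1, 1, 5]
Compare 11 vs 7: take 7 from right. Merged: [1, 1, 5, 7]
Compare 11 vs 19: take 11 from left. Merged: [1, 1, 5, 7, 11]
Compare 20 vs 19: take 19 from right. Merged: [1, 1, 5, 7, 11, 19]
Append remaining from left: [20, 23]. Merged: [1, 1, 5, 7, 11, 19, 20, 23]

Final merged array: [1, 1, 5, 7, 11, 19, 20, 23]
Total comparisons: 6

The merged array is [1, 1, 5, 7, 11, 19, 20, 23], requiring 6 comparisons. The merge step runs in O(n) time where n is the total number of elements.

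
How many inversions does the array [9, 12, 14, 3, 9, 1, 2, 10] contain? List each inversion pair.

Finding inversions in [9, 12, 14, 3, 9, 1, 2, 10]:

(0, 3): arr[0]=9 > arr[3]=3
(0, 5): arr[0]=9 > arr[5]=1
(0, 6): arr[0]=9 > arr[6]=2
(1, 3): arr[1]=12 > arr[3]=3
(1, 4): arr[1]=12 > arr[4]=9
(1, 5): arr[1]=12 > arr[5]=1
(1, 6): arr[1]=12 > arr[6]=2
(1, 7): arr[1]=12 > arr[7]=10
(2, 3): arr[2]=14 > arr[3]=3
(2, 4): arr[2]=14 > arr[4]=9
(2, 5): arr[2]=14 > arr[5]=1
(2, 6): arr[2]=14 > arr[6]=2
(2, 7): arr[2]=14 > arr[7]=10
(3, 5): arr[3]=3 > arr[5]=1
(3, 6): arr[3]=3 > arr[6]=2
(4, 5): arr[4]=9 > arr[5]=1
(4, 6): arr[4]=9 > arr[6]=2

Total inversions: 17

The array has 17 inversion(s): (0,3), (0,5), (0,6), (1,3), (1,4), (1,5), (1,6), (1,7), (2,3), (2,4), (2,5), (2,6), (2,7), (3,5), (3,6), (4,5), (4,6). Each pair (i,j) satisfies i < j and arr[i] > arr[j].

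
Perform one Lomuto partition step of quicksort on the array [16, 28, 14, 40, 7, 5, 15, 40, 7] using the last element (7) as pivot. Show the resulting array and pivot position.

Lomuto partition with pivot = 7:

Initial array: [16, 28, 14, 40, 7, 5, 15, 40, 7]

arr[0]=16 > 7: no swap
arr[1]=28 > 7: no swap
arr[2]=14 > 7: no swap
arr[3]=40 > 7: no swap
arr[4]=7 <= 7: swap with position 0, array becomes [7, 28, 14, 40, 16, 5, 15, 40, 7]
arr[5]=5 <= 7: swap with position 1, array becomes [7, 5, 14, 40, 16, 28, 15, 40, 7]
arr[6]=15 > 7: no swap
arr[7]=40 > 7: no swap

Place pivot at position 2: [7, 5, 7, 40, 16, 28, 15, 40, 14]
Pivot position: 2

After partitioning with pivot 7, the array becomes [7, 5, 7, 40, 16, 28, 15, 40, 14]. The pivot is placed at index 2. All elements to the left of the pivot are <= 7, and all elements to the right are > 7.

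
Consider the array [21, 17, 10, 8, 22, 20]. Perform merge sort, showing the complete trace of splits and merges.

Merge sort trace:

Split: [21, 17, 10, 8, 22, 20] -> [21, 17, 10] and [8, 22, 20]
  Split: [21, 17, 10] -> [21] and [17, 10]
    Split: [17, 10] -> [17] and [10]
    Merge: [17] + [10] -> [10, 17]
  Merge: [21] + [10, 17] -> [10, 17, 21]
  Split: [8, 22, 20] -> [8] and [22, 20]
    Split: [22, 20] -> [22] and [20]
    Merge: [22] + [20] -> [20, 22]
  Merge: [8] + [20, 22] -> [8, 20, 22]
Merge: [10, 17, 21] + [8, 20, 22] -> [8, 10, 17, 20, 21, 22]

Final sorted array: [8, 10, 17, 20, 21, 22]

The merge sort proceeds by recursively splitting the array and merging sorted halves.
After all merges, the sorted array is [8, 10, 17, 20, 21, 22].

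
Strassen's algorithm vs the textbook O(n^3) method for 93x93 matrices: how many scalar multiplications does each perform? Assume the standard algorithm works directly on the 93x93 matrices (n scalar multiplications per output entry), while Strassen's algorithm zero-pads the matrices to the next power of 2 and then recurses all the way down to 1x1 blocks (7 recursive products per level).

Matrix multiplication for 93x93 matrices:

Strassen's algorithm requires power-of-2 dimensions. Pad 93x93 to 128x128 (next power of 2).

Standard algorithm: 93^3 = 804357 multiplications
Strassen's algorithm: 7^(log2(128)) = 7^7 = 823543 multiplications
Difference: 804357 - 823543 = -19186 (Strassen uses MORE here due to padding overhead — for small or just-over-power-of-2 n, padding can outweigh the per-level savings)

Standard: 804357 multiplications (93^3). Strassen: 823543 multiplications (7^7, after padding to 128x128). Strassen reduces 8 recursive multiplications to 7 at each level.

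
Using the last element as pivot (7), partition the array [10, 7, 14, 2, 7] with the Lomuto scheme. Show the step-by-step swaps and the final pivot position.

Lomuto partition with pivot = 7:

Initial array: [10, 7, 14, 2, 7]

arr[0]=10 > 7: no swap
arr[1]=7 <= 7: swap with position 0, array becomes [7, 10, 14, 2, 7]
arr[2]=14 > 7: no swap
arr[3]=2 <= 7: swap with position 1, array becomes [7, 2, 14, 10, 7]

Place pivot at position 2: [7, 2, 7, 10, 14]
Pivot position: 2

After partitioning with pivot 7, the array becomes [7, 2, 7, 10, 14]. The pivot is placed at index 2. All elements to the left of the pivot are <= 7, and all elements to the right are > 7.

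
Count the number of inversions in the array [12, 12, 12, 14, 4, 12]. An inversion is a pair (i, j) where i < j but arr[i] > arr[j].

Finding inversions in [12, 12, 12, 14, 4, 12]:

(0, 4): arr[0]=12 > arr[4]=4
(1, 4): arr[1]=12 > arr[4]=4
(2, 4): arr[2]=12 > arr[4]=4
(3, 4): arr[3]=14 > arr[4]=4
(3, 5): arr[3]=14 > arr[5]=12

Total inversions: 5

The array has 5 inversion(s): (0,4), (1,4), (2,4), (3,4), (3,5). Each pair (i,j) satisfies i < j and arr[i] > arr[j].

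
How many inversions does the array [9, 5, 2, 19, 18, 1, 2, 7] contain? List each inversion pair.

Finding inversions in [9, 5, 2, 19, 18, 1, 2, 7]:

(0, 1): arr[0]=9 > arr[1]=5
(0, 2): arr[0]=9 > arr[2]=2
(0, 5): arr[0]=9 > arr[5]=1
(0, 6): arr[0]=9 > arr[6]=2
(0, 7): arr[0]=9 > arr[7]=7
(1, 2): arr[1]=5 > arr[2]=2
(1, 5): arr[1]=5 > arr[5]=1
(1, 6): arr[1]=5 > arr[6]=2
(2, 5): arr[2]=2 > arr[5]=1
(3, 4): arr[3]=19 > arr[4]=18
(3, 5): arr[3]=19 > arr[5]=1
(3, 6): arr[3]=19 > arr[6]=2
(3, 7): arr[3]=19 > arr[7]=7
(4, 5): arr[4]=18 > arr[5]=1
(4, 6): arr[4]=18 > arr[6]=2
(4, 7): arr[4]=18 > arr[7]=7

Total inversions: 16

The array has 16 inversion(s): (0,1), (0,2), (0,5), (0,6), (0,7), (1,2), (1,5), (1,6), (2,5), (3,4), (3,5), (3,6), (3,7), (4,5), (4,6), (4,7). Each pair (i,j) satisfies i < j and arr[i] > arr[j].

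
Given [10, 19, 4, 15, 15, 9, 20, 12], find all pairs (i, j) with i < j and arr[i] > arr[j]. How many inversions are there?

Finding inversions in [10, 19, 4, 15, 15, 9, 20, 12]:

(0, 2): arr[0]=10 > arr[2]=4
(0, 5): arr[0]=10 > arr[5]=9
(1, 2): arr[1]=19 > arr[2]=4
(1, 3): arr[1]=19 > arr[3]=15
(1, 4): arr[1]=19 > arr[4]=15
(1, 5): arr[1]=19 > arr[5]=9
(1, 7): arr[1]=19 > arr[7]=12
(3, 5): arr[3]=15 > arr[5]=9
(3, 7): arr[3]=15 > arr[7]=12
(4, 5): arr[4]=15 > arr[5]=9
(4, 7): arr[4]=15 > arr[7]=12
(6, 7): arr[6]=20 > arr[7]=12

Total inversions: 12

The array has 12 inversion(s): (0,2), (0,5), (1,2), (1,3), (1,4), (1,5), (1,7), (3,5), (3,7), (4,5), (4,7), (6,7). Each pair (i,j) satisfies i < j and arr[i] > arr[j].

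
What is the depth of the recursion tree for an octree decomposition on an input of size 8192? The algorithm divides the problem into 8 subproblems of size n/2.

For divide and conquer with division factor 2:

Problem sizes at each level:
Level 0: 8192
Level 1: 4096
Level 2: 2048
Level 3: 1024
Level 4: 512
Level 5: 256
Level 6: 128
Level 7: 64
Level 8: 32
Level 9: 16
Level 10: 8
Level 11: 4
Level 12: 2
Level 13: 1

The root is level 0 and the size-1 base case is level 13 (the tree spans levels 0 through 13, i.e. 14 levels counting the root), so the depth is the number of divisions: log_2(8192) = 13

The recursion tree depth is log_2(8192) = 13. At each level, the problem size is divided by 2, so it takes 13 divisions to reduce to a base case of size 1. The algorithm makes 8 recursive calls at each level.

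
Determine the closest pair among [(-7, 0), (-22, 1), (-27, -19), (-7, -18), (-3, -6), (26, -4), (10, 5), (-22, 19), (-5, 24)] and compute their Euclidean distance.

Computing all pairwise distances among 9 points:

d((-7, 0), (-22, 1)) = 15.0333
d((-7, 0), (-27, -19)) = 27.5862
d((-7, 0), (-7, -18)) = 18.0
d((-7, 0), (-3, -6)) = 7.2111 <-- minimum
d((-7, 0), (26, -4)) = 33.2415
d((-7, 0), (10, 5)) = 17.72
d((-7, 0), (-22, 19)) = 24.2074
d((-7, 0), (-5, 24)) = 24.0832
d((-22, 1), (-27, -19)) = 20.6155
d((-22, 1), (-7, -18)) = 24.2074
d((-22, 1), (-3, -6)) = 20.2485
d((-22, 1), (26, -4)) = 48.2597
d((-22, 1), (10, 5)) = 32.249
d((-22, 1), (-22, 19)) = 18.0
d((-22, 1), (-5, 24)) = 28.6007
d((-27, -19), (-7, -18)) = 20.025
d((-27, -19), (-3, -6)) = 27.2947
d((-27, -19), (26, -4)) = 55.0818
d((-27, -19), (10, 5)) = 44.1022
d((-27, -19), (-22, 19)) = 38.3275
d((-27, -19), (-5, 24)) = 48.3011
d((-7, -18), (-3, -6)) = 12.6491
d((-7, -18), (26, -4)) = 35.8469
d((-7, -18), (10, 5)) = 28.6007
d((-7, -18), (-22, 19)) = 39.9249
d((-7, -18), (-5, 24)) = 42.0476
d((-3, -6), (26, -4)) = 29.0689
d((-3, -6), (10, 5)) = 17.0294
d((-3, -6), (-22, 19)) = 31.4006
d((-3, -6), (-5, 24)) = 30.0666
d((26, -4), (10, 5)) = 18.3576
d((26, -4), (-22, 19)) = 53.2259
d((26, -4), (-5, 24)) = 41.7732
d((10, 5), (-22, 19)) = 34.9285
d((10, 5), (-5, 24)) = 24.2074
d((-22, 19), (-5, 24)) = 17.72

Closest pair: (-7, 0) and (-3, -6) with distance 7.2111

The closest pair is (-7, 0) and (-3, -6) with Euclidean distance 7.2111. For 9 points, brute-force pairwise comparison is shown above. For large n, the divide-and-conquer algorithm (sort by x, recurse on halves, check the dividing strip) achieves O(n log n).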